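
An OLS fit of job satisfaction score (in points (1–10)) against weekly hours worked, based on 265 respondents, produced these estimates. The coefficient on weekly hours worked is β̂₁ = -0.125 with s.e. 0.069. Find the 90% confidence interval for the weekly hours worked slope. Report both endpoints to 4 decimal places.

(-0.2389, -0.0111)

df = n − 2 = 265 − 2 = 263.
t* = t_{0.05, 263} = 1.650668.
Margin = t* × SE = 1.650668 × 0.069 = 0.113896.
CI: -0.125 ± 0.113896 → (-0.2389, -0.0111).
With 90% confidence, each one-unit increase in weekly hours worked is associated with a change of between -0.2389 and -0.0111 points (1–10) in job satisfaction score.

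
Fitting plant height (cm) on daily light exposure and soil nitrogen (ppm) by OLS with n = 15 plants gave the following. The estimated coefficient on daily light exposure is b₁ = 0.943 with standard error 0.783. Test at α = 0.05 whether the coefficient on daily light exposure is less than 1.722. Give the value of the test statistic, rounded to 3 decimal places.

H₀: β₁ = 1.722 vs H₁: β₁ < 1.722.
t = (b₁ − β₁⁰)/SE = (0.943 − 1.722) / 0.783 = -0.995.
df = n − k − 1 = 15 − 2 − 1 = 12.
One-sided p ≈ 0.1697, which is ≥ 0.05, so fail to reject H₀.
The data do not give significant evidence that the true slope on daily light exposure is below 1.722 cm per unit, holding the other predictors fixed.

t = -0.995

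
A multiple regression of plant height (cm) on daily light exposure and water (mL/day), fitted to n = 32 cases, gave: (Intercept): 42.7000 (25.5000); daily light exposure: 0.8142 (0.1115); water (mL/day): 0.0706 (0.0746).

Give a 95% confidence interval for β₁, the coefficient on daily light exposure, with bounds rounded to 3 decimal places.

Read off: b = 0.8142, SE = 0.1115 for daily light exposure.
df = n − k − 1 = 32 − 2 − 1 = 29.
t* = t_{0.025, 29} = 2.04523.
Margin = t* × SE = 2.04523 × 0.1115 = 0.22804.
CI: 0.8142 ± 0.22804 → (0.586, 1.042).

(0.586, 1.042)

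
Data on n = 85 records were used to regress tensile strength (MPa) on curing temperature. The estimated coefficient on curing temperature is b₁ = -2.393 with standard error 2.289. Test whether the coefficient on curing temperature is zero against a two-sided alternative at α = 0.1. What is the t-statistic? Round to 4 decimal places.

H₀: β₁ = 0 vs H₁: β₁ ≠ 0.
t = (b₁ − β₁⁰)/SE = -2.393 / 2.289 = -1.0454.
df = n − 2 = 85 − 2 = 83.
Two-sided p ≈ 0.2989, which is ≥ 0.1, so fail to reject H₀.
The data do not give significant evidence of an association between curing temperature and tensile strength.

t = -1.0454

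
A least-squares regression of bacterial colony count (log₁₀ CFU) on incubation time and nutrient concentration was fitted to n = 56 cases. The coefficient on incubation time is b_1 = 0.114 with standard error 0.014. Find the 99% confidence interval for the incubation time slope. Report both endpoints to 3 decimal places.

df = n − k − 1 = 56 − 2 − 1 = 53.
t* = t_{0.005, 53} = 2.671823.
Margin = t* × SE = 2.671823 × 0.014 = 0.03741.
CI: 0.114 ± 0.03741 → (0.077, 0.151).
With 99% confidence, each one-unit increase in incubation time is associated with a change of between 0.077 and 0.151 log₁₀ CFU in bacterial colony count, holding the other predictors fixed.

(0.077, 0.151)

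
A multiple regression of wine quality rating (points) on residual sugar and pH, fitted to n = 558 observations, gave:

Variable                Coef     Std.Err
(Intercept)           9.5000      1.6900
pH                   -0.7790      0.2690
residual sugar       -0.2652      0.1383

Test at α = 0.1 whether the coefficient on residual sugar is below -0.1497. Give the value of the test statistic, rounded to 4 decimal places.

t = -0.8351

Read off: b = -0.2652, SE = 0.1383 for residual sugar.
H₀: β₁ = -0.1497 vs H₁: β₁ < -0.1497.
t = (-0.2652 − (-0.1497)) / 0.1383 = -0.8351.
df = n − k − 1 = 558 − 2 − 1 = 555.
One-sided p ≈ 0.2020, which is ≥ 0.1, so fail to reject H₀.
The data do not give significant evidence that the true slope on residual sugar is below -0.1497 points per unit, holding the other predictors fixed.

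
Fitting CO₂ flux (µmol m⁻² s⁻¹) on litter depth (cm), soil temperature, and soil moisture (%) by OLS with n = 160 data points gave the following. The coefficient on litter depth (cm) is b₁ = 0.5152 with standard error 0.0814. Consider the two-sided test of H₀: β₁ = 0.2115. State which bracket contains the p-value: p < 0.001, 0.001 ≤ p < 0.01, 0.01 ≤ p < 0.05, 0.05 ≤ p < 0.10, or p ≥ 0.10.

p < 0.001

t = (0.5152 − 0.2115) / 0.0814 = 3.731.
df = n − k − 1 = 160 − 3 − 1 = 156.
Two-sided p = 2·P(T_{156} > |t|) ≈ 0.0003.
So p < 0.001.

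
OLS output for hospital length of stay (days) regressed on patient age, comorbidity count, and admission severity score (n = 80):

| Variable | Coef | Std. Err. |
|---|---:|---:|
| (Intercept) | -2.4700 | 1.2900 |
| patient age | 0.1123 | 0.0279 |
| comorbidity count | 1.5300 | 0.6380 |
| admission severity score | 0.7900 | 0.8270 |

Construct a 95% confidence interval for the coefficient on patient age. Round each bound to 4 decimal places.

Read off: b = 0.1123, SE = 0.0279 for patient age.
df = n − k − 1 = 80 − 3 − 1 = 76.
t* = t_{0.025, 76} = 1.991673.
Margin = t* × SE = 1.991673 × 0.0279 = 0.055568.
CI: 0.1123 ± 0.055568 → (0.0567, 0.1679).

(0.0567, 0.1679)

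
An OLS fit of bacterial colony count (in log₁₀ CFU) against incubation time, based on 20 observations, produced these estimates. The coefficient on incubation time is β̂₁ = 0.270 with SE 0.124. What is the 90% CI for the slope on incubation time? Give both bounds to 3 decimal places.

(0.055, 0.485)

df = n − 2 = 20 − 2 = 18.
t* = t_{0.05, 18} = 1.734064.
Margin = t* × SE = 1.734064 × 0.124 = 0.21502.
CI: 0.270 ± 0.21502 → (0.055, 0.485).
With 90% confidence, each one-unit increase in incubation time is associated with a change of between 0.055 and 0.485 log₁₀ CFU in bacterial colony count.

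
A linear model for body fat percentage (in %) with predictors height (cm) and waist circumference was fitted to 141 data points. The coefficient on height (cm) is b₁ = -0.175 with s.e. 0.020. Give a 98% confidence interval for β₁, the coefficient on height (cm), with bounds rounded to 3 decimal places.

df = n − k − 1 = 141 − 2 − 1 = 138.
t* = t_{0.01, 138} = 2.353673.
Margin = t* × SE = 2.353673 × 0.020 = 0.04707.
CI: -0.175 ± 0.04707 → (-0.222, -0.128).
With 98% confidence, each one-unit increase in height (cm) is associated with a change of between -0.222 and -0.128 % in body fat percentage, holding the other predictors fixed.

(-0.222, -0.128)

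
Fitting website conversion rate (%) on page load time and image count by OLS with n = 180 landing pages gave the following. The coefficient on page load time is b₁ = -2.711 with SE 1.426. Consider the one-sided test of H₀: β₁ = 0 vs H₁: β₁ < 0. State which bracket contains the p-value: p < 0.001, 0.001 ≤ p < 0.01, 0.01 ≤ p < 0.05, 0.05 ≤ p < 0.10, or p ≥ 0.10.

0.01 ≤ p < 0.05

t = -2.711 / 1.426 = -1.901.
df = n − k − 1 = 180 − 2 − 1 = 177.
One-sided p = P(T_{177} < t) ≈ 0.0295.
So 0.01 ≤ p < 0.05.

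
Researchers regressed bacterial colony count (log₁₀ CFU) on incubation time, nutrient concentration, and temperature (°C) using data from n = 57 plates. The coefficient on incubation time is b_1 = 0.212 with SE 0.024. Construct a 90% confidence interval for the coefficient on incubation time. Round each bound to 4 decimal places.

(0.1718, 0.2522)

df = n − k − 1 = 57 − 3 − 1 = 53.
t* = t_{0.05, 53} = 1.674116.
Margin = t* × SE = 1.674116 × 0.024 = 0.040179.
CI: 0.212 ± 0.040179 → (0.1718, 0.2522).
With 90% confidence, each one-unit increase in incubation time is associated with a change of between 0.1718 and 0.2522 log₁₀ CFU in bacterial colony count, holding the other predictors fixed.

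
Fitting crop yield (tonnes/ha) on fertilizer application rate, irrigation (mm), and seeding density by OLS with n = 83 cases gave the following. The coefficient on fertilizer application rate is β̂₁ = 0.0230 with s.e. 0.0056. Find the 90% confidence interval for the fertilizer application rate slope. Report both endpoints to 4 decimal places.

df = n − k − 1 = 83 − 3 − 1 = 79.
t* = t_{0.05, 79} = 1.664371.
Margin = t* × SE = 1.664371 × 0.0056 = 0.009320.
CI: 0.0230 ± 0.009320 → (0.0137, 0.0323).
With 90% confidence, each one-unit increase in fertilizer application rate is associated with a change of between 0.0137 and 0.0323 tonnes/ha in crop yield, holding the other predictors fixed.

(0.0137, 0.0323)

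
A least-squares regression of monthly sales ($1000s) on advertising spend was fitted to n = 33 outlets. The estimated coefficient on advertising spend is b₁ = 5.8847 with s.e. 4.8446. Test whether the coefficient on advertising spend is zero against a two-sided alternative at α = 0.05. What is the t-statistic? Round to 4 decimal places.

H₀: β₁ = 0 vs H₁: β₁ ≠ 0.
t = (b₁ − β₁⁰)/SE = 5.8847 / 4.8446 = 1.2147.
df = n − 2 = 33 − 2 = 31.
Two-sided p ≈ 0.2337, which is ≥ 0.05, so fail to reject H₀.
The data do not give significant evidence of an association between advertising spend and monthly sales.

t = 1.2147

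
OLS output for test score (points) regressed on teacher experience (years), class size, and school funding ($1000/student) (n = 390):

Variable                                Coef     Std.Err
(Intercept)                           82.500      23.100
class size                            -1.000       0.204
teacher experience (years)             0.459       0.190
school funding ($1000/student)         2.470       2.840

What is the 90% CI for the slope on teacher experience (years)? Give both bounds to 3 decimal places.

Read off: b = 0.459, SE = 0.190 for teacher experience (years).
df = n − k − 1 = 390 − 3 − 1 = 386.
t* = t_{0.05, 386} = 1.648811.
Margin = t* × SE = 1.648811 × 0.190 = 0.31327.
CI: 0.459 ± 0.31327 → (0.146, 0.772).

(0.146, 0.772)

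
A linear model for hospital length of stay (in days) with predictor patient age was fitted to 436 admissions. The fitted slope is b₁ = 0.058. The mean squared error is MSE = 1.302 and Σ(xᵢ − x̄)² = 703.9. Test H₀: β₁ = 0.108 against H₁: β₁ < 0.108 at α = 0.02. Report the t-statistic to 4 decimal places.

t = -1.1626

SE(b₁) = √(MSE/Sₓₓ) = √(1.302/703.9) = 0.0430081.
t = (0.058 − 0.108) / 0.0430081 = -1.1626.
df = n − 2 = 434.
One-sided p ≈ 0.1228, which is ≥ 0.02, so fail to reject H₀.
The data do not give significant evidence that the true slope on patient age is below 0.108 days per unit.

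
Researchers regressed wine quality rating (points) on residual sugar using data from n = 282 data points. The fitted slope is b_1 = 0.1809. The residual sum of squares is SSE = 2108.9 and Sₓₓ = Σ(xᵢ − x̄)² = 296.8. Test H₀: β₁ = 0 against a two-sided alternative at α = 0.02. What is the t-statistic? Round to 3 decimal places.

MSE = SSE/(n − 2) = 2108.9/280 = 7.53179.
SE(b_1) = √(MSE/Sₓₓ) = √(7.53179/296.8) = 0.1593.
t = 0.1809 / 0.1593 = 1.136.
df = n − 2 = 280.
Two-sided p ≈ 0.2571, which is ≥ 0.02, so fail to reject H₀.
The data do not give significant evidence of an association between residual sugar and wine quality rating.

t = 1.136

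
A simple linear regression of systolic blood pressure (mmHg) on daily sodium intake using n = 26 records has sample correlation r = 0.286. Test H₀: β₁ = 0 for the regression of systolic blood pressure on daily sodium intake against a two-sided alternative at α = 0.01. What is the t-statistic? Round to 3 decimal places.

t = r·√(n − 2)/√(1 − r²) = 0.286·√24/√0.918204 = 1.462.
df = n − 2 = 24.
Two-sided p ≈ 0.1567, which is ≥ 0.01, so fail to reject H₀.
The data do not give significant evidence of a linear association between daily sodium intake and systolic blood pressure.

t = 1.462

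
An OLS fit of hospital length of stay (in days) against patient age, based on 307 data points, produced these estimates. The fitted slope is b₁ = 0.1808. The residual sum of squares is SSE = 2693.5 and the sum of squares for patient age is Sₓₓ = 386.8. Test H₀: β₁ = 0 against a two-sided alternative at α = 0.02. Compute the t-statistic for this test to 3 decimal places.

MSE = SSE/(n − 2) = 2693.5/305 = 8.83115.
SE(b₁) = √(MSE/Sₓₓ) = √(8.83115/386.8) = 0.1511.
t = 0.1808 / 0.1511 = 1.197.
df = n − 2 = 305.
Two-sided p ≈ 0.2324, which is ≥ 0.02, so fail to reject H₀.
The data do not give significant evidence of an association between patient age and hospital length of stay.

t = 1.197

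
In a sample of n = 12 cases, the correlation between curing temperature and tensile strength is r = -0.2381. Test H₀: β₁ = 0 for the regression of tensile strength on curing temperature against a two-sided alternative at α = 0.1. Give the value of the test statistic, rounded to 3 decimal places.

t = r·√(n − 2)/√(1 − r²) = -0.2381·√10/√0.943308 = -0.775.
df = n − 2 = 10.
Two-sided p ≈ 0.4561, which is ≥ 0.1, so fail to reject H₀.
The data do not give significant evidence of a linear association between curing temperature and tensile strength.

t = -0.775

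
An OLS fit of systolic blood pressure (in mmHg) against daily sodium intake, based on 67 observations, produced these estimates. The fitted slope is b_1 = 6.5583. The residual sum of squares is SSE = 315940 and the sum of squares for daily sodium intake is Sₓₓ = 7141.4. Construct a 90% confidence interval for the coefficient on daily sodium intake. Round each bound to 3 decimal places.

(5.182, 7.935)

MSE = SSE/(n − 2) = 315940/65 = 4860.62.
SE(b_1) = √(MSE/Sₓₓ) = √(4860.62/7141.4) = 0.825.
df = n − 2 = 65.
t* = t_{0.05, 65} = 1.668636.
Margin = t* × SE = 1.668636 × 0.825 = 1.37662.
CI: 6.5583 ± 1.37662 → (5.182, 7.935).
With 90% confidence, each one-unit increase in daily sodium intake is associated with a change of between 5.182 and 7.935 mmHg in systolic blood pressure.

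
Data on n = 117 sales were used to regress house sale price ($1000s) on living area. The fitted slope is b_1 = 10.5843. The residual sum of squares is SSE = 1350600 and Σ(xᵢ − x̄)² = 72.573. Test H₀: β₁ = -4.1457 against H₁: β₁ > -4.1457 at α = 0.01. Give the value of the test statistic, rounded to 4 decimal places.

MSE = SSE/(n − 2) = 1350600/115 = 11744.3.
SE(b_1) = √(MSE/Sₓₓ) = √(11744.3/72.573) = 12.7212.
t = (10.5843 − (-4.1457)) / 12.7212 = 1.1579.
df = n − 2 = 115.
One-sided p ≈ 0.1246, which is ≥ 0.01, so fail to reject H₀.
The data do not give significant evidence that the true slope on living area exceeds -4.1457 $1000s per unit.

t = 1.1579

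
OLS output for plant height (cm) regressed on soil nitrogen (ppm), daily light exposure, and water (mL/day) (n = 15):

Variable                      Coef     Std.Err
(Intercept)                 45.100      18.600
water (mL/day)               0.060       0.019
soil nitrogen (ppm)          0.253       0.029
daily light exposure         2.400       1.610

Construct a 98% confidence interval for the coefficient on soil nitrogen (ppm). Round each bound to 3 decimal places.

Read off: b = 0.253, SE = 0.029 for soil nitrogen (ppm).
df = n − k − 1 = 15 − 3 − 1 = 11.
t* = t_{0.01, 11} = 2.718079.
Margin = t* × SE = 2.718079 × 0.029 = 0.07882.
CI: 0.253 ± 0.07882 → (0.174, 0.332).

(0.174, 0.332)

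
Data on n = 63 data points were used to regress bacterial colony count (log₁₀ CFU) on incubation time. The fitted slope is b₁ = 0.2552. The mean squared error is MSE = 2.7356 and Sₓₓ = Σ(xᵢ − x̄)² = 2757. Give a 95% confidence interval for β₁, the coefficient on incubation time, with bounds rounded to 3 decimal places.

(0.192, 0.318)

SE(b₁) = √(MSE/Sₓₓ) = √(2.7356/2757) = 0.0314998.
df = n − 2 = 61.
t* = t_{0.025, 61} = 1.999624.
Margin = t* × SE = 1.999624 × 0.0314998 = 0.06299.
CI: 0.2552 ± 0.06299 → (0.192, 0.318).
With 95% confidence, each one-unit increase in incubation time is associated with a change of between 0.192 and 0.318 log₁₀ CFU in bacterial colony count.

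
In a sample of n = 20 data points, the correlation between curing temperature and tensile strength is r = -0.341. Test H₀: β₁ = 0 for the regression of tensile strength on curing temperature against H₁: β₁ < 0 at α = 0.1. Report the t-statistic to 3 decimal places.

t = r·√(n − 2)/√(1 − r²) = -0.341·√18/√0.883719 = -1.539.
df = n − 2 = 18.
One-sided p ≈ 0.0706, which is < 0.1, so reject H₀.
There is evidence of a linear association between curing temperature and tensile strength.

t = -1.539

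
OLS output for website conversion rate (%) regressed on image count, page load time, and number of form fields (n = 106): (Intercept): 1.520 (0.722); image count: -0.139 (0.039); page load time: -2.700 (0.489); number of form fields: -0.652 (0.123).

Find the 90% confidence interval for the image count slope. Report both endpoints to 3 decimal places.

Read off: b = -0.139, SE = 0.039 for image count.
df = n − k − 1 = 106 − 3 − 1 = 102.
t* = t_{0.05, 102} = 1.65993.
Margin = t* × SE = 1.65993 × 0.039 = 0.06474.
CI: -0.139 ± 0.06474 → (-0.204, -0.074).

(-0.204, -0.074)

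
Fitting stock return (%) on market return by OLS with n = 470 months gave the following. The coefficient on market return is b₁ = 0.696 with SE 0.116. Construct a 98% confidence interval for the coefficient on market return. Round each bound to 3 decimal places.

(0.425, 0.967)

df = n − 2 = 470 − 2 = 468.
t* = t_{0.01, 468} = 2.334342.
Margin = t* × SE = 2.334342 × 0.116 = 0.27078.
CI: 0.696 ± 0.27078 → (0.425, 0.967).
With 98% confidence, each one-unit increase in market return is associated with a change of between 0.425 and 0.967 % in stock return.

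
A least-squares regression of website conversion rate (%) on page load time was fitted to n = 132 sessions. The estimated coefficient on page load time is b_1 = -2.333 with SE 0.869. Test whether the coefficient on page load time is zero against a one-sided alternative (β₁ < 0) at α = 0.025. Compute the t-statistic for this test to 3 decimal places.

H₀: β₁ = 0 vs H₁: β₁ < 0.
t = (b_1 − β₁⁰)/SE = -2.333 / 0.869 = -2.685.
df = n − 2 = 132 − 2 = 130.
One-sided p ≈ 0.0041, which is < 0.025, so reject H₀.
There is evidence that the true slope on page load time is negative.

t = -2.685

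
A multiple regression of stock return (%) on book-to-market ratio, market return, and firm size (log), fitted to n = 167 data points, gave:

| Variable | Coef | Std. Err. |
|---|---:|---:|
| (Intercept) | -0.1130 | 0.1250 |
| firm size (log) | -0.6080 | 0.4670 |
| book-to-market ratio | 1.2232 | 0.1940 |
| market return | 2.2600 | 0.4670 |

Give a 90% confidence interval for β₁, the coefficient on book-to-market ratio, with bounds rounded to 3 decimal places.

Read off: b = 1.2232, SE = 0.1940 for book-to-market ratio.
df = n − k − 1 = 167 − 3 − 1 = 163.
t* = t_{0.05, 163} = 1.654256.
Margin = t* × SE = 1.654256 × 0.1940 = 0.32093.
CI: 1.2232 ± 0.32093 → (0.902, 1.544).

(0.902, 1.544)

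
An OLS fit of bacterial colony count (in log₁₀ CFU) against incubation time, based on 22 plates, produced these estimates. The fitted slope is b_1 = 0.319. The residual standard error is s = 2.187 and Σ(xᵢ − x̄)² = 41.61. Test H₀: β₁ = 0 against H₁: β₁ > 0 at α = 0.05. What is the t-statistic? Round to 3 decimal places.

SE(b_1) = s/√Sₓₓ = 2.187/√41.61 = 0.339039.
t = 0.319 / 0.339039 = 0.941.
df = n − 2 = 20.
One-sided p ≈ 0.1790, which is ≥ 0.05, so fail to reject H₀.
The data do not give significant evidence that the true slope on incubation time is positive.

t = 0.941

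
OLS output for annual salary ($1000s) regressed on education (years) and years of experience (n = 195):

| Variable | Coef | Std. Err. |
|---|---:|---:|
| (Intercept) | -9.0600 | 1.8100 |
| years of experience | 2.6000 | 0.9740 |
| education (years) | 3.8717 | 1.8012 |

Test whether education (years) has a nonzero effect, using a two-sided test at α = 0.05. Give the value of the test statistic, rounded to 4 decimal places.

t = 2.1495

Read off: b = 3.8717, SE = 1.8012 for education (years).
H₀: β₁ = 0 vs H₁: β₁ ≠ 0.
t = 3.8717 / 1.8012 = 2.1495.
df = n − k − 1 = 195 − 2 − 1 = 192.
Two-sided p ≈ 0.0328, which is < 0.05, so reject H₀.
There is evidence that education (years) is associated with annual salary, holding the other predictors fixed.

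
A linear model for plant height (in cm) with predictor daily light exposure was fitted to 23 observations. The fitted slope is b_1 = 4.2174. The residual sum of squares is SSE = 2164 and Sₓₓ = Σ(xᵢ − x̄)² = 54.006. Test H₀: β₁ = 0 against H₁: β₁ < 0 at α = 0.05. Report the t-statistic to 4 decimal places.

t = 3.0531

MSE = SSE/(n − 2) = 2164/21 = 103.048.
SE(b_1) = √(MSE/Sₓₓ) = √(103.048/54.006) = 1.38133.
t = 4.2174 / 1.38133 = 3.0531.
df = n − 2 = 21.
One-sided p ≈ 0.9970, which is ≥ 0.05, so fail to reject H₀.
The data do not give significant evidence that the true slope on daily light exposure is negative.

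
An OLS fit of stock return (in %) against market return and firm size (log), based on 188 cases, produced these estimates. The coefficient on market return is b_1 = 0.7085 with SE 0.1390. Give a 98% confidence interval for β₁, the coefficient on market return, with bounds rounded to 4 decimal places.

(0.3823, 1.0347)

df = n − k − 1 = 188 − 2 − 1 = 185.
t* = t_{0.01, 185} = 2.346673.
Margin = t* × SE = 2.346673 × 0.1390 = 0.326188.
CI: 0.7085 ± 0.326188 → (0.3823, 1.0347).
With 98% confidence, each one-unit increase in market return is associated with a change of between 0.3823 and 1.0347 % in stock return, holding the other predictors fixed.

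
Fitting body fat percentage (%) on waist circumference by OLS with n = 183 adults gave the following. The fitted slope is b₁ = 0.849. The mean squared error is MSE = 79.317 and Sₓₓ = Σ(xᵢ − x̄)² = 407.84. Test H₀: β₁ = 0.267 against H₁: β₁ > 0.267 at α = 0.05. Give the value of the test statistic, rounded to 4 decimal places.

t = 1.3197

SE(b₁) = √(MSE/Sₓₓ) = √(79.317/407.84) = 0.441.
t = (0.849 − 0.267) / 0.441 = 1.3197.
df = n − 2 = 181.
One-sided p ≈ 0.0943, which is ≥ 0.05, so fail to reject H₀.
The data do not give significant evidence that the true slope on waist circumference exceeds 0.267 % per unit.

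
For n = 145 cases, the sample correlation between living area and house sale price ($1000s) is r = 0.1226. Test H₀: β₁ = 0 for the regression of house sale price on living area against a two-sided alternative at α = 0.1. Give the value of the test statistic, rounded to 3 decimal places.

t = 1.477

t = r·√(n − 2)/√(1 − r²) = 0.1226·√143/√0.984969 = 1.477.
df = n − 2 = 143.
Two-sided p ≈ 0.1418, which is ≥ 0.1, so fail to reject H₀.
The data do not give significant evidence of a linear association between living area and house sale price.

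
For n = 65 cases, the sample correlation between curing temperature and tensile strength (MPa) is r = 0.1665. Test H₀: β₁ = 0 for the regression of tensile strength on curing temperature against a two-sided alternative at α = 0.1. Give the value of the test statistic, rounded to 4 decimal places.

t = r·√(n − 2)/√(1 − r²) = 0.1665·√63/√0.972278 = 1.3403.
df = n − 2 = 63.
Two-sided p ≈ 0.1850, which is ≥ 0.1, so fail to reject H₀.
The data do not give significant evidence of a linear association between curing temperature and tensile strength.

t = 1.3403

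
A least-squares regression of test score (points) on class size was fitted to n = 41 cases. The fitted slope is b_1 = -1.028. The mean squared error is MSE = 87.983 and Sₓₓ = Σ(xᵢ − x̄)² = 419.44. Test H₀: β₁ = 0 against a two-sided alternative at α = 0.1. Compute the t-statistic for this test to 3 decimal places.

t = -2.245

SE(b_1) = √(MSE/Sₓₓ) = √(87.983/419.44) = 0.457999.
t = -1.028 / 0.457999 = -2.245.
df = n − 2 = 39.
Two-sided p ≈ 0.0305, which is < 0.1, so reject H₀.
There is evidence that class size is associated with test score.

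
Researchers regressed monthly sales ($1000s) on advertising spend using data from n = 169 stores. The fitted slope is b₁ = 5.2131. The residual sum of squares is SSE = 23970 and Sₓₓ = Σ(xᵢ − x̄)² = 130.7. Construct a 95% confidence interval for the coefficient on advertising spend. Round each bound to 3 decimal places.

MSE = SSE/(n − 2) = 23970/167 = 143.533.
SE(b₁) = √(MSE/Sₓₓ) = √(143.533/130.7) = 1.04794.
df = n − 2 = 167.
t* = t_{0.025, 167} = 1.974271.
Margin = t* × SE = 1.974271 × 1.04794 = 2.06892.
CI: 5.2131 ± 2.06892 → (3.144, 7.282).
With 95% confidence, each one-unit increase in advertising spend is associated with a change of between 3.144 and 7.282 $1000s in monthly sales.

(3.144, 7.282)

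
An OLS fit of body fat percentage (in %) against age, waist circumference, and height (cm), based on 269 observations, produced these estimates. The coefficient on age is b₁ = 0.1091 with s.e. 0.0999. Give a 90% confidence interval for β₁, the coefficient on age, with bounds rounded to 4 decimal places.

df = n − k − 1 = 269 − 3 − 1 = 265.
t* = t_{0.05, 265} = 1.650624.
Margin = t* × SE = 1.650624 × 0.0999 = 0.164897.
CI: 0.1091 ± 0.164897 → (-0.0558, 0.2740).
With 90% confidence, each one-unit increase in age is associated with a change of between -0.0558 and 0.2740 % in body fat percentage, holding the other predictors fixed.

(-0.0558, 0.2740)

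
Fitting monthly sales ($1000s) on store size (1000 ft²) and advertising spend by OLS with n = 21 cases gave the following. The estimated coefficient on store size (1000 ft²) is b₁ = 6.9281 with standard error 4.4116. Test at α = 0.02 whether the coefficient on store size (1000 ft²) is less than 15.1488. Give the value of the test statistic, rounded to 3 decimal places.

t = -1.863

H₀: β₁ = 15.1488 vs H₁: β₁ < 15.1488.
t = (b₁ − β₁⁰)/SE = (6.9281 − 15.1488) / 4.4116 = -1.863.
df = n − k − 1 = 21 − 2 − 1 = 18.
One-sided p ≈ 0.0394, which is ≥ 0.02, so fail to reject H₀.
The data do not give significant evidence that the true slope on store size (1000 ft²) is below 15.1488 $1000s per unit, holding the other predictors fixed.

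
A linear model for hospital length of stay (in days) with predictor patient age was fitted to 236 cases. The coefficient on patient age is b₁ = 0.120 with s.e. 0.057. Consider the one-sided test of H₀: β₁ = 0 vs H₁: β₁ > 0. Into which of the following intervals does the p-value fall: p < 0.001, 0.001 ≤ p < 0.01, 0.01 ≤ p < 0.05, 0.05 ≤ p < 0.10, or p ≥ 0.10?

0.01 ≤ p < 0.05

t = 0.120 / 0.057 = 2.105.
df = n − 2 = 236 − 2 = 234.
One-sided p = P(T_{234} > t) ≈ 0.0182.
So 0.01 ≤ p < 0.05.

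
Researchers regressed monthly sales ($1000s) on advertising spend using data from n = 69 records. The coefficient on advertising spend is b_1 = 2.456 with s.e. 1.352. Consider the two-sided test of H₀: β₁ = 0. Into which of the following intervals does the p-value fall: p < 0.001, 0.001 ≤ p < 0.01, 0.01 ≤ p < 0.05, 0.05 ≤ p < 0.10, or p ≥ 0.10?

0.05 ≤ p < 0.10

t = 2.456 / 1.352 = 1.817.
df = n − 2 = 69 − 2 = 67.
Two-sided p = 2·P(T_{67} > |t|) ≈ 0.0738.
So 0.05 ≤ p < 0.10.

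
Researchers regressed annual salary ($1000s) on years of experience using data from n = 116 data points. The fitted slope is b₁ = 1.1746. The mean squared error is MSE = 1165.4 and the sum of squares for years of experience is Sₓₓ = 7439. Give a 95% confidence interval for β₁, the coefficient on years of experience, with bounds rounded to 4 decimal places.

SE(b₁) = √(MSE/Sₓₓ) = √(1165.4/7439) = 0.395804.
df = n − 2 = 114.
t* = t_{0.025, 114} = 1.980992.
Margin = t* × SE = 1.980992 × 0.395804 = 0.784085.
CI: 1.1746 ± 0.784085 → (0.3905, 1.9587).
With 95% confidence, each one-unit increase in years of experience is associated with a change of between 0.3905 and 1.9587 $1000s in annual salary.

(0.3905, 1.9587)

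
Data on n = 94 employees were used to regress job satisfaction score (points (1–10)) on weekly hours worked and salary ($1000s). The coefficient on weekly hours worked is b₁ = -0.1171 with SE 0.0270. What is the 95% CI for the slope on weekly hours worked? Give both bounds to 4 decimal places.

df = n − k − 1 = 94 − 2 − 1 = 91.
t* = t_{0.025, 91} = 1.986377.
Margin = t* × SE = 1.986377 × 0.0270 = 0.053632.
CI: -0.1171 ± 0.053632 → (-0.1707, -0.0635).
With 95% confidence, each one-unit increase in weekly hours worked is associated with a change of between -0.1707 and -0.0635 points (1–10) in job satisfaction score, holding the other predictors fixed.

(-0.1707, -0.0635)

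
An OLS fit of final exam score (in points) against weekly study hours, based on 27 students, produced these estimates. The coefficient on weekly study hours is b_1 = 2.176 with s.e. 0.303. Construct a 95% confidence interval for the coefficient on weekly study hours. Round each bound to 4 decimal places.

(1.5520, 2.8000)

df = n − 2 = 27 − 2 = 25.
t* = t_{0.025, 25} = 2.059539.
Margin = t* × SE = 2.059539 × 0.303 = 0.624040.
CI: 2.176 ± 0.624040 → (1.5520, 2.8000).
With 95% confidence, each one-unit increase in weekly study hours is associated with a change of between 1.5520 and 2.8000 points in final exam score.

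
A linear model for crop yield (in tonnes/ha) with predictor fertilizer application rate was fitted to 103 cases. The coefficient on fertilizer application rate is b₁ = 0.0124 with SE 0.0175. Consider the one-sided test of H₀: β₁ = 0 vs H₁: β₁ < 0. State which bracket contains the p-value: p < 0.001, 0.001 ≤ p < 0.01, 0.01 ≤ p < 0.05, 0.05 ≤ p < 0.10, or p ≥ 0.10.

t = 0.0124 / 0.0175 = 0.709.
df = n − 2 = 103 − 2 = 101.
One-sided p = P(T_{101} < t) ≈ 0.7599.
So p ≥ 0.10.

p ≥ 0.10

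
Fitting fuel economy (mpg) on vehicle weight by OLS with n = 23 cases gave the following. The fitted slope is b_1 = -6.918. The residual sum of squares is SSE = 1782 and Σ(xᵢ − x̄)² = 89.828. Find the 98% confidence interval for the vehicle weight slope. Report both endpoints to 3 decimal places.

MSE = SSE/(n − 2) = 1782/21 = 84.8571.
SE(b_1) = √(MSE/Sₓₓ) = √(84.8571/89.828) = 0.971937.
df = n − 2 = 21.
t* = t_{0.01, 21} = 2.517648.
Margin = t* × SE = 2.517648 × 0.971937 = 2.44700.
CI: -6.918 ± 2.44700 → (-9.365, -4.471).
With 98% confidence, each one-unit increase in vehicle weight is associated with a change of between -9.365 and -4.471 mpg in fuel economy.

(-9.365, -4.471)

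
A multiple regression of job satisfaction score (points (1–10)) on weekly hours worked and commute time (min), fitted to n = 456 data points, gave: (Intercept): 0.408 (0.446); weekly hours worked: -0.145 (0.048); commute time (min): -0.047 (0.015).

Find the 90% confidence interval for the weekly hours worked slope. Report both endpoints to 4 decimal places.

Read off: b = -0.145, SE = 0.048 for weekly hours worked.
df = n − k − 1 = 456 − 2 − 1 = 453.
t* = t_{0.05, 453} = 1.648224.
Margin = t* × SE = 1.648224 × 0.048 = 0.079115.
CI: -0.145 ± 0.079115 → (-0.2241, -0.0659).

(-0.2241, -0.0659)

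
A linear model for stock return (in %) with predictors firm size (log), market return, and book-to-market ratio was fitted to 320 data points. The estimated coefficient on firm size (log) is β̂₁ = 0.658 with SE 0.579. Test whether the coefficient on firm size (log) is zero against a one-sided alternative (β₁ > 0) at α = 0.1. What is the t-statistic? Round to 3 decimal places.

t = 1.136

H₀: β₁ = 0 vs H₁: β₁ > 0.
t = (β̂₁ − β₁⁰)/SE = 0.658 / 0.579 = 1.136.
df = n − k − 1 = 320 − 3 − 1 = 316.
One-sided p ≈ 0.1283, which is ≥ 0.1, so fail to reject H₀.
The data do not give significant evidence that the true slope on firm size (log) is positive, holding the other predictors fixed.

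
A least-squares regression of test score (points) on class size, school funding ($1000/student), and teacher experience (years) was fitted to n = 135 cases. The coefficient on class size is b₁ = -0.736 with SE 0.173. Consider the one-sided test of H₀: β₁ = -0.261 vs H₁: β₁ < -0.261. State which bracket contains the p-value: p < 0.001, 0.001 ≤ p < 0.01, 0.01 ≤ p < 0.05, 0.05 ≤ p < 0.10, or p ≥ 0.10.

t = (-0.736 − (-0.261)) / 0.173 = -2.746.
df = n − k − 1 = 135 − 3 − 1 = 131.
One-sided p = P(T_{131} < t) ≈ 0.0034.
So 0.001 ≤ p < 0.01.

0.001 ≤ p < 0.01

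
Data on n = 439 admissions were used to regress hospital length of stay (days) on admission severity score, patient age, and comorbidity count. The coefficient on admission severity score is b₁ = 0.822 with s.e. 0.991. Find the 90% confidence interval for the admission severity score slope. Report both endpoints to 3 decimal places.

(-0.812, 2.456)

df = n − k − 1 = 439 − 3 − 1 = 435.
t* = t_{0.05, 435} = 1.648364.
Margin = t* × SE = 1.648364 × 0.991 = 1.63353.
CI: 0.822 ± 1.63353 → (-0.812, 2.456).
With 90% confidence, each one-unit increase in admission severity score is associated with a change of between -0.812 and 2.456 days in hospital length of stay, holding the other predictors fixed.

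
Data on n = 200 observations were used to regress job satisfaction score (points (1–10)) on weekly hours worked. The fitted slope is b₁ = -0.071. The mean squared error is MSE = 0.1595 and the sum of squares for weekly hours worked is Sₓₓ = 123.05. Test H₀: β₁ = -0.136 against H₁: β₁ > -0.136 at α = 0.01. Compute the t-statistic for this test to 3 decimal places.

t = 1.805

SE(b₁) = √(MSE/Sₓₓ) = √(0.1595/123.05) = 0.0360031.
t = (-0.071 − (-0.136)) / 0.0360031 = 1.805.
df = n − 2 = 198.
One-sided p ≈ 0.0363, which is ≥ 0.01, so fail to reject H₀.
The data do not give significant evidence that the true slope on weekly hours worked exceeds -0.136 points (1–10) per unit.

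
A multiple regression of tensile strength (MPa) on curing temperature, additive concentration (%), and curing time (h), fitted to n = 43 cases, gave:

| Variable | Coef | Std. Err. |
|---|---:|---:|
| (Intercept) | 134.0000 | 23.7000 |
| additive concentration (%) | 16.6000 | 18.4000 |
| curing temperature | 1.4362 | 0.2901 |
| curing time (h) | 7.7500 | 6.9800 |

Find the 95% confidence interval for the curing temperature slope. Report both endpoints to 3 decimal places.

Read off: b = 1.4362, SE = 0.2901 for curing temperature.
df = n − k − 1 = 43 − 3 − 1 = 39.
t* = t_{0.025, 39} = 2.022691.
Margin = t* × SE = 2.022691 × 0.2901 = 0.58678.
CI: 1.4362 ± 0.58678 → (0.849, 2.023).

(0.849, 2.023)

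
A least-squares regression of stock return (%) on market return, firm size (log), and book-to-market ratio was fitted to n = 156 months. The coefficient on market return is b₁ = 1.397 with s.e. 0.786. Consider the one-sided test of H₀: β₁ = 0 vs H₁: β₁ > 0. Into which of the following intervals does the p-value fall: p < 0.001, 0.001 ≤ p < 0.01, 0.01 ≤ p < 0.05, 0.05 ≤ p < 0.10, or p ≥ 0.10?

0.01 ≤ p < 0.05

t = 1.397 / 0.786 = 1.777.
df = n − k − 1 = 156 − 3 − 1 = 152.
One-sided p = P(T_{152} > t) ≈ 0.0388.
So 0.01 ≤ p < 0.05.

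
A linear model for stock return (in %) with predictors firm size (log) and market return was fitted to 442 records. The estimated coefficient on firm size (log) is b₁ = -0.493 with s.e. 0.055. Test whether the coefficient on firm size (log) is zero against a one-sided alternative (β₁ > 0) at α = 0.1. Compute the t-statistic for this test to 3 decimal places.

t = -8.964

H₀: β₁ = 0 vs H₁: β₁ > 0.
t = (b₁ − β₁⁰)/SE = -0.493 / 0.055 = -8.964.
df = n − k − 1 = 442 − 2 − 1 = 439.
One-sided p ≈ 1.0000, which is ≥ 0.1, so fail to reject H₀.
The data do not give significant evidence that the true slope on firm size (log) is positive, holding the other predictors fixed.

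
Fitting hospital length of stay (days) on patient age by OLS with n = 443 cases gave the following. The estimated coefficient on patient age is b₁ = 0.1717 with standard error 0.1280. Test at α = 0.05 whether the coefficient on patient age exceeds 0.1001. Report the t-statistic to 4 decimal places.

H₀: β₁ = 0.1001 vs H₁: β₁ > 0.1001.
t = (b₁ − β₁⁰)/SE = (0.1717 − 0.1001) / 0.1280 = 0.5594.
df = n − 2 = 443 − 2 = 441.
One-sided p ≈ 0.2881, which is ≥ 0.05, so fail to reject H₀.
The data do not give significant evidence that the true slope on patient age exceeds 0.1001 days per unit.

t = 0.5594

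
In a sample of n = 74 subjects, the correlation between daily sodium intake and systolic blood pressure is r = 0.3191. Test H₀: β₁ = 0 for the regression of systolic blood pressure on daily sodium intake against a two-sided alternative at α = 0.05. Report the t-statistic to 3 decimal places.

t = 2.857

t = r·√(n − 2)/√(1 − r²) = 0.3191·√72/√0.898175 = 2.857.
df = n − 2 = 72.
Two-sided p ≈ 0.0056, which is < 0.05, so reject H₀.
There is evidence of a linear association between daily sodium intake and systolic blood pressure.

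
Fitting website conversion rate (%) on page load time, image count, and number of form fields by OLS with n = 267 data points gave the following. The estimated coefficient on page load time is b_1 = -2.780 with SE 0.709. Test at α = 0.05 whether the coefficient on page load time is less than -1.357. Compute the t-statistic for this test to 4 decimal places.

t = -2.0071

H₀: β₁ = -1.357 vs H₁: β₁ < -1.357.
t = (b_1 − β₁⁰)/SE = (-2.780 − (-1.357)) / 0.709 = -2.0071.
df = n − k − 1 = 267 − 3 − 1 = 263.
One-sided p ≈ 0.0229, which is < 0.05, so reject H₀.
There is evidence that the true slope on page load time is below -1.357 % per unit, holding the other predictors fixed.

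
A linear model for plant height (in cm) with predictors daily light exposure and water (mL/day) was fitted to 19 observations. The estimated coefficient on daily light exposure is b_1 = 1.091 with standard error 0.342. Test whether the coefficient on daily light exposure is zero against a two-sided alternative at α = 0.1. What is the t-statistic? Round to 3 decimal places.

H₀: β₁ = 0 vs H₁: β₁ ≠ 0.
t = (b_1 − β₁⁰)/SE = 1.091 / 0.342 = 3.190.
df = n − k − 1 = 19 − 2 − 1 = 16.
Two-sided p ≈ 0.0057, which is < 0.1, so reject H₀.
There is evidence that daily light exposure is associated with plant height, holding the other predictors fixed.

t = 3.190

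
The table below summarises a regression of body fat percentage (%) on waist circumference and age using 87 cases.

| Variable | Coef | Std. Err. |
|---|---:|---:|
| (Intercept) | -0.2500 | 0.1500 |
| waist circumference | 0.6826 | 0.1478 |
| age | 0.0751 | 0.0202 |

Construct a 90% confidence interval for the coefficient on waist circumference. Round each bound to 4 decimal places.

Read off: b = 0.6826, SE = 0.1478 for waist circumference.
df = n − k − 1 = 87 − 2 − 1 = 84.
t* = t_{0.05, 84} = 1.663197.
Margin = t* × SE = 1.663197 × 0.1478 = 0.245820.
CI: 0.6826 ± 0.245820 → (0.4368, 0.9284).

(0.4368, 0.9284)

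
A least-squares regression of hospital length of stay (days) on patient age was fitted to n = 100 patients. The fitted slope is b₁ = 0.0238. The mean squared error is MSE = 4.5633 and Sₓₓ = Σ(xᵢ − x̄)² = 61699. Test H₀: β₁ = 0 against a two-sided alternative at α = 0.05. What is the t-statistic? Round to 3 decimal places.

SE(b₁) = √(MSE/Sₓₓ) = √(4.5633/61699) = 0.00860004.
t = 0.0238 / 0.00860004 = 2.767.
df = n − 2 = 98.
Two-sided p ≈ 0.0068, which is < 0.05, so reject H₀.
There is evidence that patient age is associated with hospital length of stay.

t = 2.767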